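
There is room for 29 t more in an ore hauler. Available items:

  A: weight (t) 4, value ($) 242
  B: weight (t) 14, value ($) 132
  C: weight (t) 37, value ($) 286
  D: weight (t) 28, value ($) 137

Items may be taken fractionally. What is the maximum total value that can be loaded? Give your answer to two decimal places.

Ratios (sorted): A 60.50, B 9.43, C 7.73, D 4.89
take A (4 @ 242); take B (14 @ 132); take 11/37 of C → 85.03. Capacity used 29/29.
Total value = 459.03

459.03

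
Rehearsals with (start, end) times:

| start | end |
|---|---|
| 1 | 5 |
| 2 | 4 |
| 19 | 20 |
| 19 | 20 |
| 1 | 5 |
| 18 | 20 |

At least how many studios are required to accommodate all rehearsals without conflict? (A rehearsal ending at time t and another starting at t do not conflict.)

The answer is the maximum number of intervals overlapping at any instant.
starts: [1, 1, 2, 18, 19, 19]
ends:   [4, 5, 5, 20, 20, 20]
s1→1 s1→2 s2→3  — peak 3.

3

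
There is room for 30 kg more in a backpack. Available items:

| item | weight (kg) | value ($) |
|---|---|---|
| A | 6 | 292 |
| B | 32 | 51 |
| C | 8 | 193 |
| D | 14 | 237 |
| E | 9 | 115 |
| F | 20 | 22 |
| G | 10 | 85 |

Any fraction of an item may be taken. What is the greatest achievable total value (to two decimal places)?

Ratios (sorted): A 48.67, C 24.12, D 16.93, E 12.78, G 8.50, B 1.59, F 1.10
take A (6 @ 292); take C (8 @ 193); take D (14 @ 237); take 2/9 of E → 25.56. Capacity used 30/30.
Total value = 747.56

747.56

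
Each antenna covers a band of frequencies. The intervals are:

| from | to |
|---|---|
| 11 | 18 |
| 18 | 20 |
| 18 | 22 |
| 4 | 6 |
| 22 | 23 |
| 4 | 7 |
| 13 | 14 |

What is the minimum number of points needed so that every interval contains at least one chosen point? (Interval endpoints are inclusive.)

4

Sort by right endpoint; whenever an interval is uncovered, place a point at its right end.
By right end: [4,6]  [4,7]  [13,14]  [11,18]  [18,20]  [18,22]  [22,23]
[4,6] uncovered → point at 6; [13,14] uncovered → point at 14; [18,20] uncovered → point at 20; [22,23] uncovered → point at 23.
Points: 6, 14, 20, 23 (4 total).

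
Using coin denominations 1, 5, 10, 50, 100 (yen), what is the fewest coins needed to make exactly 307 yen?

6

Greedy: take as many of the largest coin as possible, then repeat with the remainder.
307 − 3×100→7 − 1×5→2 − 2×1→0
Total coins = 3 + 1 + 2 = 6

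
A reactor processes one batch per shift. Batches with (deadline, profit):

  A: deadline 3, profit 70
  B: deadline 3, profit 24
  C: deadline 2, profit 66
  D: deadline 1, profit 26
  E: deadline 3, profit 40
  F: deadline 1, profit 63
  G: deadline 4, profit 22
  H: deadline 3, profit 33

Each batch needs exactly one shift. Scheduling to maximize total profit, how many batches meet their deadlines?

Profit order: A=70 C=66 F=63 E=40 H=33 D=26 B=24 G=22
Assign: A→slot 3, C→slot 2, F→slot 1, E skipped, H skipped, D skipped, B skipped, G→slot 4.
Slots: [1:F] [2:C] [3:A] [4:G]
4 of 8 scheduled.

4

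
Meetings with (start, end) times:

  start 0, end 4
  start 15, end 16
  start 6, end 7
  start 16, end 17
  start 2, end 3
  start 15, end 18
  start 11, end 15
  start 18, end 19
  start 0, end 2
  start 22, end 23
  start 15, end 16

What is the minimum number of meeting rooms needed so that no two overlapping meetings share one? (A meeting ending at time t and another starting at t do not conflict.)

starts: [0, 0, 2, 6, 11, 15, 15, 15, 16, 18, 22]
ends:   [2, 3, 4, 7, 15, 16, 16, 17, 18, 19, 23]
s0→1 s0→2 e2→1 s2→2 e3→1 e4→0 s6→1 e7→0 s11→1 e15→0 s15→1 s15→2 s15→3  — peak 3.

3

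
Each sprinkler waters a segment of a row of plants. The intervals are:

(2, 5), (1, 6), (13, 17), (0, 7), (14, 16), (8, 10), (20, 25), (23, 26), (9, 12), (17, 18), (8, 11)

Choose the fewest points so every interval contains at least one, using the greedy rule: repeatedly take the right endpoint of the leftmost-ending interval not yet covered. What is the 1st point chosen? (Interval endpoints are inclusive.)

Process intervals by earliest right end; each time one isn't hit yet, stab at its right endpoint.
Sorted: [2,5] [1,6] [0,7] [8,10] [8,11] [9,12] [14,16] [13,17] [17,18] [20,25] [23,26]
{[2,5],[1,6],[0,7]} hit by 5; {[8,10],[8,11],[9,12]} hit by 10; {[14,16],[13,17]} hit by 16; {[17,18]} hit by 18; {[20,25],[23,26]} hit by 25.
Points: 5, 10, 16, 18, 25 (5 total).

5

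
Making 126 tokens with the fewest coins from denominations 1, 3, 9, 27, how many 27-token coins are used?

Greedy: take as many of the largest coin as possible, then repeat with the remainder.
126 = 4×27 + 2×9
Count of 27: 4

4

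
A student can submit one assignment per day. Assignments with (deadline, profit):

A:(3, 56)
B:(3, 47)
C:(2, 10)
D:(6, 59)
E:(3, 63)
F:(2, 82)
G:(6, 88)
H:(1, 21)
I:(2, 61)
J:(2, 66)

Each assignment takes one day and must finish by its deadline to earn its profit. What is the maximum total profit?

358

Sort by profit descending; place each in the latest free slot ≤ its deadline.
By profit: G(d6,88), F(d2,82), J(d2,66), E(d3,63), I(d2,61), D(d6,59), A(d3,56), B(d3,47), H(d1,21), C(d2,10)
G→slot 6; F→slot 2; J→slot 1; E→slot 3; I skipped; D→slot 5; A skipped; B skipped; H skipped; C skipped.
Profit = 66 + 82 + 63 + 59 + 88 = 358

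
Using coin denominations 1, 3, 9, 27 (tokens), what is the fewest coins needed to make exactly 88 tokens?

88 − 3×27→7 − 2×3→1 − 1×1→0
Total coins = 3 + 2 + 1 = 6

6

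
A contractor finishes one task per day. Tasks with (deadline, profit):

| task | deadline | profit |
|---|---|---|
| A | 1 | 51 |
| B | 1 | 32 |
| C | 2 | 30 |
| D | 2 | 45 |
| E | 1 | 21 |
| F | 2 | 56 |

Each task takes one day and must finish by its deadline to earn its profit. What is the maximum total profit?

Sort by profit descending; place each in the latest free slot ≤ its deadline.
Profit order: F=56 A=51 D=45 B=32 C=30 E=21
Assign: F→slot 2, A→slot 1, D skipped, B skipped, C skipped, E skipped.
Slots: [1:A] [2:F]
Profit = 51 + 56 = 107

107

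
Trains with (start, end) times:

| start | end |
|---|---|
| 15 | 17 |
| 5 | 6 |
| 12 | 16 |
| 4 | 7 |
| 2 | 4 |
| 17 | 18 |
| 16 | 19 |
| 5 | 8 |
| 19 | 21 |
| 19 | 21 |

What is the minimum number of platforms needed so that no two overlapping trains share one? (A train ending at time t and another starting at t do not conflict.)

3

Events (time:±→running): 2:+→1 4:-→0 4:+→1 5:+→2 5:+→3 … peak 3.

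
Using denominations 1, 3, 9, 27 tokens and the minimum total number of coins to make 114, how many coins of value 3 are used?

2

Greedy: take as many of the largest coin as possible, then repeat with the remainder.
114 = 4×27 + 2×3
Count of 3: 2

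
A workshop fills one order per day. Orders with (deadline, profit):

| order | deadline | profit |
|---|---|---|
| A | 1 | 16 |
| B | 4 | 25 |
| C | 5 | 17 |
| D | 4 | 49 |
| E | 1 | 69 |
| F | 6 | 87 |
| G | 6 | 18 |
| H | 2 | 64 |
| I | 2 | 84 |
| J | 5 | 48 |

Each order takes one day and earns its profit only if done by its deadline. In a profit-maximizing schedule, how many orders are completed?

6

Profit order: F=87 I=84 E=69 H=64 D=49 J=48 B=25 G=18 C=17 A=16
Assign: F→slot 6, I→slot 2, E→slot 1, H skipped, D→slot 4, J→slot 5, B→slot 3, G skipped, C skipped, A skipped.
Slots: [1:E] [2:I] [3:B] [4:D] [5:J] [6:F]
6 of 10 scheduled.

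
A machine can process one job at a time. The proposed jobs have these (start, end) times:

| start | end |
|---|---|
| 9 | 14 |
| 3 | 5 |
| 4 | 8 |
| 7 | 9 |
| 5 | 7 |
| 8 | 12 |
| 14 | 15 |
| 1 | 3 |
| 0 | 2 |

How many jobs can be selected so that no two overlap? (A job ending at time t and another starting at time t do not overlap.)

Sort by end time and greedily take each interval whose start is ≥ the last chosen end.
Sorted by end: (0,2)  (1,3)  (3,5)  (5,7)  (4,8)  (7,9)  (8,12)  (9,14)  (14,15)
take (0,2); skip (1,3); take (3,5); take (5,7); skip (4,8); take (7,9); skip (8,12); take (9,14); take (14,15).
Selected 6 jobs.

6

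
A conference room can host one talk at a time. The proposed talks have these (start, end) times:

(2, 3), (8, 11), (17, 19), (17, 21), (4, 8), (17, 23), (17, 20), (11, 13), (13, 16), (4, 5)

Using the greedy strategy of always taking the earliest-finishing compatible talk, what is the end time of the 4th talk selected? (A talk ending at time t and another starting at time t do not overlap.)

Order by finish time; keep every interval that doesn't clash with the previous kept one.
Sorted by end: (2,3)  (4,5)  (4,8)  (8,11)  (11,13)  (13,16)  (17,19)  (17,20)  (17,21)  (17,23)
take (2,3); take (4,5); take (8,11); take (11,13); take (13,16); take (17,19); skip (17,23).
Selected: (2,3) (4,5) (8,11) (11,13) (13,16) (17,19)

13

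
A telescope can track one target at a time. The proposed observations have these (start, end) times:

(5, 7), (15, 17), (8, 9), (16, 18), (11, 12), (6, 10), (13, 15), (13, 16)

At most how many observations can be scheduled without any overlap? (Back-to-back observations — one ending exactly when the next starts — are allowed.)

5

Greedy by earliest finish: after sorting by end time, pick each interval compatible with the last pick.
Sorted by end: (5,7)  (8,9)  (6,10)  (11,12)  (13,15)  (13,16)  (15,17)  (16,18)
take (5,7); take (8,9); skip (6,10); take (11,12); take (13,15); skip (13,16); take (15,17); skip (16,18).
Selected 5 observations.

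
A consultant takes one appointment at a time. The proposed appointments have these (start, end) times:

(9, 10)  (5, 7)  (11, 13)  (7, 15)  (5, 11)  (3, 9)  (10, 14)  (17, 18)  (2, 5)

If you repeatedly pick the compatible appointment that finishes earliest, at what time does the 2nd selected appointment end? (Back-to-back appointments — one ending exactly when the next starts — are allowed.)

By end time: (2,5), (5,7), (3,9), (9,10), (5,11), (11,13), (10,14), (7,15), (17,18).
Pick (2,5); next start ≥ 5 → (5,7); next start ≥ 7 → (9,10); next start ≥ 10 → (11,13); next start ≥ 13 → (17,18).
Selected: (2,5) (5,7) (9,10) (11,13) (17,18)

7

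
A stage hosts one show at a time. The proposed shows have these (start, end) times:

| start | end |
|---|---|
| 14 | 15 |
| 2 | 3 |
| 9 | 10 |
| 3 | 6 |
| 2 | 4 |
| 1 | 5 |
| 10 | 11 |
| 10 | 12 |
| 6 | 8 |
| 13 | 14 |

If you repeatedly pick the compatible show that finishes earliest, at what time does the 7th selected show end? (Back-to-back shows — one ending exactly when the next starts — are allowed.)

15

Order by finish time; keep every interval that doesn't clash with the previous kept one.
By end time: (2,3), (2,4), (1,5), (3,6), (6,8), (9,10), (10,11), (10,12), (13,14), (14,15).
Pick (2,3); next start ≥ 3 → (3,6); next start ≥ 6 → (6,8); next start ≥ 8 → (9,10); next start ≥ 10 → (10,11); next start ≥ 11 → (13,14); next start ≥ 14 → (14,15).
Selected: (2,3) (3,6) (6,8) (9,10) (10,11) (13,14) (14,15)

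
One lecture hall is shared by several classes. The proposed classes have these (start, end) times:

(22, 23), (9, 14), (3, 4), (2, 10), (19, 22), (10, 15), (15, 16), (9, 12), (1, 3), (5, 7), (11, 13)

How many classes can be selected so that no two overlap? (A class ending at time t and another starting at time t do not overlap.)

7

Greedy by earliest finish: after sorting by end time, pick each interval compatible with the last pick.
Sorted by end: (1,3)  (3,4)  (5,7)  (2,10)  (9,12)  (11,13)  (9,14)  (10,15)  (15,16)  (19,22)  (22,23)
take (1,3); take (3,4); take (5,7); take (9,12); skip (11,13); skip (10,15); take (15,16); take (19,22); take (22,23).
Selected 7 classes.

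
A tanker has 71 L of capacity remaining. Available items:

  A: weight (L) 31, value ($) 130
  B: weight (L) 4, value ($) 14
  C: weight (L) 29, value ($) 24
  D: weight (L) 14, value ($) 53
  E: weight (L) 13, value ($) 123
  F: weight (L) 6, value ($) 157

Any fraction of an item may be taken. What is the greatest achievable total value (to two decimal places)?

Sort by value per unit weight and fill in that order.
Ratios (sorted): F 26.17, E 9.46, A 4.19, D 3.79, B 3.50, C 0.83
take F (6 @ 157); take E (13 @ 123); take A (31 @ 130); take D (14 @ 53); take B (4 @ 14); take 3/29 of C → 2.48. Capacity used 71/71.
Total value = 479.48

479.48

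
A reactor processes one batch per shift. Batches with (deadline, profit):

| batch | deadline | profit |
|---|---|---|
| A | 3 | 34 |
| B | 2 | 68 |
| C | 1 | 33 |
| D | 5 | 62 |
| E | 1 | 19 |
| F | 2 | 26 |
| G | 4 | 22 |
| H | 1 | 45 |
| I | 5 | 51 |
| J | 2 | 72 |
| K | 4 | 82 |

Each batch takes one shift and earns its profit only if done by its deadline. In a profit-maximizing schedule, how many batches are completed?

5

Profit order: K=82 J=72 B=68 D=62 I=51 H=45 A=34 C=33 F=26 G=22 E=19
Assign: K→slot 4, J→slot 2, B→slot 1, D→slot 5, I→slot 3, H skipped, A skipped, C skipped, F skipped, G skipped, E skipped.
Slots: [1:B] [2:J] [3:I] [4:K] [5:D]
5 of 11 scheduled.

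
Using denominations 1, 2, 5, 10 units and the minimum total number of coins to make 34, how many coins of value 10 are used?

34 = 3×10 + 2×2
Count of 10: 3

3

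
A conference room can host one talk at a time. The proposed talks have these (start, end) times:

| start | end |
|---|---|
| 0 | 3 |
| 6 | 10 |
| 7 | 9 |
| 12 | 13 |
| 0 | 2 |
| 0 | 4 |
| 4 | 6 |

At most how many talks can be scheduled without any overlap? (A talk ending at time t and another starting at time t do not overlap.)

Sorted by end: (0,2)  (0,3)  (0,4)  (4,6)  (7,9)  (6,10)  (12,13)
take (0,2); take (4,6); take (7,9); skip (6,10); take (12,13).
Selected 4 talks.

4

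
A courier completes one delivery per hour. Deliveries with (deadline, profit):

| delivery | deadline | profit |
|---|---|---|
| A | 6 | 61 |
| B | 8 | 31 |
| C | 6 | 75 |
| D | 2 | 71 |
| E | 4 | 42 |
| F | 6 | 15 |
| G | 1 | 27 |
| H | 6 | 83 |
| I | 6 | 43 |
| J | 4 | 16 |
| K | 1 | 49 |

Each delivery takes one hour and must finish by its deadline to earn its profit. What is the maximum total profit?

Take jobs in profit order; each goes to the latest open slot no later than its deadline.
By profit: H(d6,83), C(d6,75), D(d2,71), A(d6,61), K(d1,49), I(d6,43), E(d4,42), B(d8,31), G(d1,27), J(d4,16), F(d6,15)
H→slot 6; C→slot 5; D→slot 2; A→slot 4; K→slot 1; I→slot 3; E skipped; B→slot 8; G skipped; J skipped; F skipped.
Profit = 49 + 71 + 43 + 61 + 75 + 83 + 31 = 413

413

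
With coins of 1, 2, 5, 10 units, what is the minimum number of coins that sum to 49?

7

49 = 4×10 + 1×5 + 2×2
Total coins = 4 + 1 + 2 = 7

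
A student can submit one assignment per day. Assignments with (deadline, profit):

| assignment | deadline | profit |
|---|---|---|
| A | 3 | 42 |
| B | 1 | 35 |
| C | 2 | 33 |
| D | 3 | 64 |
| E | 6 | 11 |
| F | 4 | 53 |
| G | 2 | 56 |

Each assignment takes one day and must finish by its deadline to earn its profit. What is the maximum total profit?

226

By profit: D(d3,64), G(d2,56), F(d4,53), A(d3,42), B(d1,35), C(d2,33), E(d6,11)
D→slot 3; G→slot 2; F→slot 4; A→slot 1; B skipped; C skipped; E→slot 6.
Profit = 42 + 56 + 64 + 53 + 11 = 226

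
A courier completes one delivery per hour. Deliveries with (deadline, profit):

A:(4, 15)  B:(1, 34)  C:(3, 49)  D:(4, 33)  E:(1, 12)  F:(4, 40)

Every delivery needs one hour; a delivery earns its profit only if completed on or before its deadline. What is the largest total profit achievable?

156

Sort by profit descending; place each in the latest free slot ≤ its deadline.
By profit: C(d3,49), F(d4,40), B(d1,34), D(d4,33), A(d4,15), E(d1,12)
C→slot 3; F→slot 4; B→slot 1; D→slot 2; A skipped; E skipped.
Profit = 34 + 33 + 49 + 40 = 156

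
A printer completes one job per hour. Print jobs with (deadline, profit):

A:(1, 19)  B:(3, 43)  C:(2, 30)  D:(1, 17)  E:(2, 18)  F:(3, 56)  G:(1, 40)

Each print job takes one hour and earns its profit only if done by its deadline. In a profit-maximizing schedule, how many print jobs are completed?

3

By profit: F(d3,56), B(d3,43), G(d1,40), C(d2,30), A(d1,19), E(d2,18), D(d1,17)
F→slot 3; B→slot 2; G→slot 1; C skipped; A skipped; E skipped; D skipped.
3 of 7 scheduled.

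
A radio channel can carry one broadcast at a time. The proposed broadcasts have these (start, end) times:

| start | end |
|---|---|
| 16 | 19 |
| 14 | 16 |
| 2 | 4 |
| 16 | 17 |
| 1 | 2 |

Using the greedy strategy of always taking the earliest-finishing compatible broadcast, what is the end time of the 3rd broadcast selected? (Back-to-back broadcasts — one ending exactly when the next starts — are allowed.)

16

By end time: (1,2), (2,4), (14,16), (16,17), (16,19).
Pick (1,2); next start ≥ 2 → (2,4); next start ≥ 4 → (14,16); next start ≥ 16 → (16,17).
Selected: (1,2) (2,4) (14,16) (16,17)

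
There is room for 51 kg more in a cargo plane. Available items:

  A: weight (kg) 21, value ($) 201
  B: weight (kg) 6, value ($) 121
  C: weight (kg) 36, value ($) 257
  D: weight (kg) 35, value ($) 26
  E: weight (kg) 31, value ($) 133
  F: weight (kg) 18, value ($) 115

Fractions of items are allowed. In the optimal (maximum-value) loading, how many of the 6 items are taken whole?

2

Sort by value per unit weight and fill in that order.
Order: B (121/6=20.17) > A (201/21=9.57) > C (257/36=7.14) > F (115/18=6.39) > E (133/31=4.29) > D (26/35=0.74)
Fill: take B (6 @ 121) → take A (21 @ 201) → take 24/36 of C → 171.33; 51/51 used.
2 item(s) taken whole; one partial (take 24/36 of C).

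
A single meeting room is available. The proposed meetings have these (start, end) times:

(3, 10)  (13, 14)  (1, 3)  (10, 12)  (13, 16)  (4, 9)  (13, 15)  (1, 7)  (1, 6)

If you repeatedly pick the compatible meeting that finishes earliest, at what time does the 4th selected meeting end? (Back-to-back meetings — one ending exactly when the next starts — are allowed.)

By end time: (1,3), (1,6), (1,7), (4,9), (3,10), (10,12), (13,14), (13,15), (13,16).
Pick (1,3); next start ≥ 3 → (4,9); next start ≥ 9 → (10,12); next start ≥ 12 → (13,14).
Selected: (1,3) (4,9) (10,12) (13,14)

14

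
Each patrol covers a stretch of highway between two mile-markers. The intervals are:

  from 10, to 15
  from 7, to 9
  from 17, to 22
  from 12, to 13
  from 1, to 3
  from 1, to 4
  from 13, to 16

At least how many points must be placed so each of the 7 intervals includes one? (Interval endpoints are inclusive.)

4

Sort by right endpoint; whenever an interval is uncovered, place a point at its right end.
Sorted: [1,3] [1,4] [7,9] [12,13] [10,15] [13,16] [17,22]
{[1,3],[1,4]} hit by 3; {[7,9]} hit by 9; {[12,13],[10,15],[13,16]} hit by 13; {[17,22]} hit by 22.
Points: 3, 9, 13, 22 (4 total).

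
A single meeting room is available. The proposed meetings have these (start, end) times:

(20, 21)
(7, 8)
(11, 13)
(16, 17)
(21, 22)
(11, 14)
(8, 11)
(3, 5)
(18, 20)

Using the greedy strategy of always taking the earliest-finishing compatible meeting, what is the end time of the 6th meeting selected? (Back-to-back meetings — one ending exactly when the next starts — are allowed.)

By end time: (3,5), (7,8), (8,11), (11,13), (11,14), (16,17), (18,20), (20,21), (21,22).
Pick (3,5); next start ≥ 5 → (7,8); next start ≥ 8 → (8,11); next start ≥ 11 → (11,13); next start ≥ 13 → (16,17); next start ≥ 17 → (18,20); next start ≥ 20 → (20,21); next start ≥ 21 → (21,22).
Selected: (3,5) (7,8) (8,11) (11,13) (16,17) (18,20) (20,21) (21,22)

20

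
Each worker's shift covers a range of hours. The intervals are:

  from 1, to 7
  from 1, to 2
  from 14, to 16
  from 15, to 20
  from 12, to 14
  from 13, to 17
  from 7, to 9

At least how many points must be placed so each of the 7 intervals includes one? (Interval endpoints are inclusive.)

Process intervals by earliest right end; each time one isn't hit yet, stab at its right endpoint.
By right end: [1,2]  [1,7]  [7,9]  [12,14]  [14,16]  [13,17]  [15,20]
[1,2] uncovered → point at 2; [7,9] uncovered → point at 9; [12,14] uncovered → point at 14; [15,20] uncovered → point at 20.
Points: 2, 9, 14, 20 (4 total).

4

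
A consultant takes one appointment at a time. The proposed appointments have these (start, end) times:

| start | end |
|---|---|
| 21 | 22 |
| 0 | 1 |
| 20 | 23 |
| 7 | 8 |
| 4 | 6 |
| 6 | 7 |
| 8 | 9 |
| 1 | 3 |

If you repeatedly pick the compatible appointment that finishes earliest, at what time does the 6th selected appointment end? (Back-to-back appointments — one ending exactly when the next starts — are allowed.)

Sorted by end: (0,1)  (1,3)  (4,6)  (6,7)  (7,8)  (8,9)  (21,22)  (20,23)
take (0,1); take (1,3); take (4,6); take (6,7); take (7,8); take (8,9); take (21,22).
Selected: (0,1) (1,3) (4,6) (6,7) (7,8) (8,9) (21,22)

9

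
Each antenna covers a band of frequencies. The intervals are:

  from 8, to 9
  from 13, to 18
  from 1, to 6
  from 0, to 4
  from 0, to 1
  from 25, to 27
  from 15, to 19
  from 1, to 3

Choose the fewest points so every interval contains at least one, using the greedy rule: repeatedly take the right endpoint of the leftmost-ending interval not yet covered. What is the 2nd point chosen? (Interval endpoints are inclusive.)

9

Process intervals by earliest right end; each time one isn't hit yet, stab at its right endpoint.
By right end: [0,1]  [1,3]  [0,4]  [1,6]  [8,9]  [13,18]  [15,19]  [25,27]
[0,1] uncovered → point at 1; [8,9] uncovered → point at 9; [13,18] uncovered → point at 18; [25,27] uncovered → point at 27.
Points: 1, 9, 18, 27 (4 total).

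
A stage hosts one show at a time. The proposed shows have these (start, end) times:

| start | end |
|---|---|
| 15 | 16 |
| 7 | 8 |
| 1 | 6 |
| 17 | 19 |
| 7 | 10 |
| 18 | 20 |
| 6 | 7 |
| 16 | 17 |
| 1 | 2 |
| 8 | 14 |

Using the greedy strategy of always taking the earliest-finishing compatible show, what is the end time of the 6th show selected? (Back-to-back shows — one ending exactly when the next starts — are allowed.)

17

Greedy by earliest finish: after sorting by end time, pick each interval compatible with the last pick.
By end time: (1,2), (1,6), (6,7), (7,8), (7,10), (8,14), (15,16), (16,17), (17,19), (18,20).
Pick (1,2); next start ≥ 2 → (6,7); next start ≥ 7 → (7,8); next start ≥ 8 → (8,14); next start ≥ 14 → (15,16); next start ≥ 16 → (16,17); next start ≥ 17 → (17,19).
Selected: (1,2) (6,7) (7,8) (8,14) (15,16) (16,17) (17,19)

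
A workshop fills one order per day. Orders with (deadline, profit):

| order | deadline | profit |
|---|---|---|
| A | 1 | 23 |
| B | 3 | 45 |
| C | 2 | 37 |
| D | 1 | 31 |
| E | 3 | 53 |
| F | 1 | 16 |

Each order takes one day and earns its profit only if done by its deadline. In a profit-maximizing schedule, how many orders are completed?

3

Profit order: E=53 B=45 C=37 D=31 A=23 F=16
Assign: E→slot 3, B→slot 2, C→slot 1, D skipped, A skipped, F skipped.
Slots: [1:C] [2:B] [3:E]
3 of 6 scheduled.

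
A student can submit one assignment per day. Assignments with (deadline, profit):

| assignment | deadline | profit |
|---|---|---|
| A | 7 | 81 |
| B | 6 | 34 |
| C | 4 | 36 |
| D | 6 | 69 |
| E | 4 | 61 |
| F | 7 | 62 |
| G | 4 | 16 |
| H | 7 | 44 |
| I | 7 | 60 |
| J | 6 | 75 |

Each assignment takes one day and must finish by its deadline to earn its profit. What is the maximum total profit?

452

Profit order: A=81 J=75 D=69 F=62 E=61 I=60 H=44 C=36 B=34 G=16
Assign: A→slot 7, J→slot 6, D→slot 5, F→slot 4, E→slot 3, I→slot 2, H→slot 1, C skipped, B skipped, G skipped.
Slots: [1:H] [2:I] [3:E] [4:F] [5:D] [6:J] [7:A]
Profit = 44 + 60 + 61 + 62 + 69 + 75 + 81 = 452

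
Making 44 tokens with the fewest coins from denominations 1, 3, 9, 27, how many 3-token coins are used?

2

Greedy: take as many of the largest coin as possible, then repeat with the remainder.
44 = 1×27 + 1×9 + 2×3 + 2×1
Count of 3: 2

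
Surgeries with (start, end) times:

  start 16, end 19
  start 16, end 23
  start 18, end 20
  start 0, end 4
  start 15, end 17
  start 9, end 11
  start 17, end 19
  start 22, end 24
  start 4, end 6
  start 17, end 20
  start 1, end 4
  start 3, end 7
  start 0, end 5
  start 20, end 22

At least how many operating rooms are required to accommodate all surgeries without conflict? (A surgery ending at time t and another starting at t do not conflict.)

The answer is the maximum number of intervals overlapping at any instant.
starts: [0, 0, 1, 3, 4, 9, 15, 16, 16, 17, 17, 18, 20, 22]
ends:   [4, 4, 5, 6, 7, 11, 17, 19, 19, 20, 20, 22, 23, 24]
s0→1 s0→2 s1→3 s3→4 e4→3 e4→2 s4→3 e5→2 e6→1 e7→0 s9→1 e11→0 s15→1 s16→2 s16→3 e17→2 s17→3 s17→4 s18→5  — peak 5.

5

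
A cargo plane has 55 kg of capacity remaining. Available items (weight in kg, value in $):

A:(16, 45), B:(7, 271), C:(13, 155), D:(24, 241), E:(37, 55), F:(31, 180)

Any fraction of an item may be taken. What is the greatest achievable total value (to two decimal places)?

Greedy by value/weight ratio, highest first.
Order: B (271/7=38.71) > C (155/13=11.92) > D (241/24=10.04) > F (180/31=5.81) > A (45/16=2.81) > E (55/37=1.49)
Fill: take B (7 @ 271) → take C (13 @ 155) → take D (24 @ 241) → take 11/31 of F → 63.87; 55/55 used.
Total value = 730.87

730.87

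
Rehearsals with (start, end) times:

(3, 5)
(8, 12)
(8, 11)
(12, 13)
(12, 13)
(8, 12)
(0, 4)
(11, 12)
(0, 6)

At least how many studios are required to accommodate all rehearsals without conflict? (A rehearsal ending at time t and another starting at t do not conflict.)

The answer is the maximum number of intervals overlapping at any instant.
Events (time:±→running): 0:+→1 0:+→2 3:+→3 … peak 3.

3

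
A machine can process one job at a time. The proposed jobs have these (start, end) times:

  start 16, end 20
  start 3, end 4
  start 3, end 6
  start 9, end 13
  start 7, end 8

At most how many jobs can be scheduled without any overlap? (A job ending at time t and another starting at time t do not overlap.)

Sort by end time and greedily take each interval whose start is ≥ the last chosen end.
By end time: (3,4), (3,6), (7,8), (9,13), (16,20).
Pick (3,4); next start ≥ 4 → (7,8); next start ≥ 8 → (9,13); next start ≥ 13 → (16,20).
Selected 4 jobs.

4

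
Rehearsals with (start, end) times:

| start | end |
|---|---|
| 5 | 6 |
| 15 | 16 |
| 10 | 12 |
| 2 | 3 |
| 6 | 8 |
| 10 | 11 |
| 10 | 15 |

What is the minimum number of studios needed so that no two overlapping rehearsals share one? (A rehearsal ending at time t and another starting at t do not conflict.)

3

The answer is the maximum number of intervals overlapping at any instant.
starts: [2, 5, 6, 10, 10, 10, 15]
ends:   [3, 6, 8, 11, 12, 15, 16]
s2→1 e3→0 s5→1 e6→0 s6→1 e8→0 s10→1 s10→2 s10→3  — peak 3.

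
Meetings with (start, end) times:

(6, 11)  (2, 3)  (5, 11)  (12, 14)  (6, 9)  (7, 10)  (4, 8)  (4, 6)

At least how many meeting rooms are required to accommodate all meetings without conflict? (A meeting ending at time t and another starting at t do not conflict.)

The answer is the maximum number of intervals overlapping at any instant.
starts: [2, 4, 4, 5, 6, 6, 7, 12]
ends:   [3, 6, 8, 9, 10, 11, 11, 14]
s2→1 e3→0 s4→1 s4→2 s5→3 e6→2 s6→3 s6→4 s7→5  — peak 5.

5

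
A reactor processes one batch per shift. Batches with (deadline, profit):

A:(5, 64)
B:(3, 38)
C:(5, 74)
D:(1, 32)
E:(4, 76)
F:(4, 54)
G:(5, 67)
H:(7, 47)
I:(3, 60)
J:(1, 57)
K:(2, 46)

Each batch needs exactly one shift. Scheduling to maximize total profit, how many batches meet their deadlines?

6

By profit: E(d4,76), C(d5,74), G(d5,67), A(d5,64), I(d3,60), J(d1,57), F(d4,54), H(d7,47), K(d2,46), B(d3,38), D(d1,32)
E→slot 4; C→slot 5; G→slot 3; A→slot 2; I→slot 1; J skipped; F skipped; H→slot 7; K skipped; B skipped; D skipped.
6 of 11 scheduled.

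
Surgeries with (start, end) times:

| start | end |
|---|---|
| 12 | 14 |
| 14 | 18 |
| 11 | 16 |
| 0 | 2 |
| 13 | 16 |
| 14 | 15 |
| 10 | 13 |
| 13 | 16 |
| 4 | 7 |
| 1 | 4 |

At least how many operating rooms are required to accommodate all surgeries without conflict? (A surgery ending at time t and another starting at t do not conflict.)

5

starts: [0, 1, 4, 10, 11, 12, 13, 13, 14, 14]
ends:   [2, 4, 7, 13, 14, 15, 16, 16, 16, 18]
s0→1 s1→2 e2→1 e4→0 s4→1 e7→0 s10→1 s11→2 s12→3 e13→2 s13→3 s13→4 e14→3 s14→4 s14→5  — peak 5.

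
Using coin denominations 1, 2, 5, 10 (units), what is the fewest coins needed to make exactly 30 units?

3

30 − 3×10→0
Total coins = 3 = 3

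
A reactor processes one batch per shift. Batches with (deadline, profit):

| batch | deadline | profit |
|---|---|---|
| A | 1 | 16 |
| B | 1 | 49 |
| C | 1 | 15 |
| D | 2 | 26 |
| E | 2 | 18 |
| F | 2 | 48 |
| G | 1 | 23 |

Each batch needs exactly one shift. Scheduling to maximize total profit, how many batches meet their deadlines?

2

Take jobs in profit order; each goes to the latest open slot no later than its deadline.
By profit: B(d1,49), F(d2,48), D(d2,26), G(d1,23), E(d2,18), A(d1,16), C(d1,15)
B→slot 1; F→slot 2; D skipped; G skipped; E skipped; A skipped; C skipped.
2 of 7 scheduled.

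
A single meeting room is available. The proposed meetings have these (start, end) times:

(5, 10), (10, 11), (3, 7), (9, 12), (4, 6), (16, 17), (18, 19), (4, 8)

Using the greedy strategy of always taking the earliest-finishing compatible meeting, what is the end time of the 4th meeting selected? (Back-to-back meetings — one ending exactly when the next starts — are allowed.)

19

Sorted by end: (4,6)  (3,7)  (4,8)  (5,10)  (10,11)  (9,12)  (16,17)  (18,19)
take (4,6); skip (3,7); take (10,11); take (16,17); take (18,19).
Selected: (4,6) (10,11) (16,17) (18,19)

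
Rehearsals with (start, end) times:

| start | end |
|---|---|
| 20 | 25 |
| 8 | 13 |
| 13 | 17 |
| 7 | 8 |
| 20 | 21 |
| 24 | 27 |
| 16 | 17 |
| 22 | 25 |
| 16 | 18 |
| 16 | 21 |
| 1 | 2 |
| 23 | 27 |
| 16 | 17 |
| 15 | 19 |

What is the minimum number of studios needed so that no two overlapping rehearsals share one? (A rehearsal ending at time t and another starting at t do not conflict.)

starts: [1, 7, 8, 13, 15, 16, 16, 16, 16, 20, 20, 22, 23, 24]
ends:   [2, 8, 13, 17, 17, 17, 18, 19, 21, 21, 25, 25, 27, 27]
s1→1 e2→0 s7→1 e8→0 s8→1 e13→0 s13→1 s15→2 s16→3 s16→4 s16→5 s16→6  — peak 6.

6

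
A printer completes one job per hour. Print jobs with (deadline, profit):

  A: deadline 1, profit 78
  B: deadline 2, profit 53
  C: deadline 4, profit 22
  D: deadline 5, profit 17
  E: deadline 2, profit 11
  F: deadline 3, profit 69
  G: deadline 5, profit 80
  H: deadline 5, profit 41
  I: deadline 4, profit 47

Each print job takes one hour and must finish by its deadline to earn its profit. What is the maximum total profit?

327

Take jobs in profit order; each goes to the latest open slot no later than its deadline.
By profit: G(d5,80), A(d1,78), F(d3,69), B(d2,53), I(d4,47), H(d5,41), C(d4,22), D(d5,17), E(d2,11)
G→slot 5; A→slot 1; F→slot 3; B→slot 2; I→slot 4; H skipped; C skipped; D skipped; E skipped.
Profit = 78 + 53 + 69 + 47 + 80 = 327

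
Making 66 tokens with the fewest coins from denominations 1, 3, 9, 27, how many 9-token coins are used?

1

Use the largest denomination that fits, subtract, and repeat.
66 − 2×27→12 − 1×9→3 − 1×3→0
Count of 9: 1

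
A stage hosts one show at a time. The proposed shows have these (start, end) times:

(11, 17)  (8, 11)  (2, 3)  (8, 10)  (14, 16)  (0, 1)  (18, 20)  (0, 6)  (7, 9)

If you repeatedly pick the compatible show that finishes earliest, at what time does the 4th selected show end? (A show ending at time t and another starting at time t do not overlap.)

16

By end time: (0,1), (2,3), (0,6), (7,9), (8,10), (8,11), (14,16), (11,17), (18,20).
Pick (0,1); next start ≥ 1 → (2,3); next start ≥ 3 → (7,9); next start ≥ 9 → (14,16); next start ≥ 16 → (18,20).
Selected: (0,1) (2,3) (7,9) (14,16) (18,20)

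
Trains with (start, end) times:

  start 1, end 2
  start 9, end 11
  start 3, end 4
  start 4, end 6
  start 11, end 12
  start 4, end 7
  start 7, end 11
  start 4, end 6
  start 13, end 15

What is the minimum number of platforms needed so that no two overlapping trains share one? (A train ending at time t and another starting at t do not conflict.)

The answer is the maximum number of intervals overlapping at any instant.
starts: [1, 3, 4, 4, 4, 7, 9, 11, 13]
ends:   [2, 4, 6, 6, 7, 11, 11, 12, 15]
s1→1 e2→0 s3→1 e4→0 s4→1 s4→2 s4→3  — peak 3.

3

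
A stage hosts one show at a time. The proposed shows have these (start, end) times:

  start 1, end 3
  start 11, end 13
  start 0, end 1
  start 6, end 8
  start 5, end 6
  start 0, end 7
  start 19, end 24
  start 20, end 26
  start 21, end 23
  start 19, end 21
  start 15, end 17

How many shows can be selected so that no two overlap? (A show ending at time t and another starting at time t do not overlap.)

Sort by end time and greedily take each interval whose start is ≥ the last chosen end.
By end time: (0,1), (1,3), (5,6), (0,7), (6,8), (11,13), (15,17), (19,21), (21,23), (19,24), (20,26).
Pick (0,1); next start ≥ 1 → (1,3); next start ≥ 3 → (5,6); next start ≥ 6 → (6,8); next start ≥ 8 → (11,13); next start ≥ 13 → (15,17); next start ≥ 17 → (19,21); next start ≥ 21 → (21,23).
Selected 8 shows.

8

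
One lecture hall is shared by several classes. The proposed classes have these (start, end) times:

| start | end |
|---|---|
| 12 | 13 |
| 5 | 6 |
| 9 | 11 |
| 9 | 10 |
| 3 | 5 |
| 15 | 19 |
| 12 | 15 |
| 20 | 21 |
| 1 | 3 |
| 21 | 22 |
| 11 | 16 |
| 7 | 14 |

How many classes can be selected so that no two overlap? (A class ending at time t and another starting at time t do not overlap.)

Sorted by end: (1,3)  (3,5)  (5,6)  (9,10)  (9,11)  (12,13)  (7,14)  (12,15)  (11,16)  (15,19)  (20,21)  (21,22)
take (1,3); take (3,5); take (5,6); take (9,10); take (12,13); skip (7,14); take (15,19); take (20,21); take (21,22).
Selected 8 classes.

8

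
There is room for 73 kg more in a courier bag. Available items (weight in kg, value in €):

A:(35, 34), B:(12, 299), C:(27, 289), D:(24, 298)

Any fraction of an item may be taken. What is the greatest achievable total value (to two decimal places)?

895.71

Order: B (299/12=24.92) > D (298/24=12.42) > C (289/27=10.70) > A (34/35=0.97)
Fill: take B (12 @ 299) → take D (24 @ 298) → take C (27 @ 289) → take 10/35 of A → 9.71; 73/73 used.
Total value = 895.71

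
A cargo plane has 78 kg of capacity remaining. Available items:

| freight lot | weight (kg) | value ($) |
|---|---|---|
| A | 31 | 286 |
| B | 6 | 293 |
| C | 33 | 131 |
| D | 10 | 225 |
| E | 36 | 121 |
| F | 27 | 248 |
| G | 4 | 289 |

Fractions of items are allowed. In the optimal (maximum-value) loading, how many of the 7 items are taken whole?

Ratios (sorted): G 72.25, B 48.83, D 22.50, A 9.23, F 9.19, C 3.97, E 3.36
take G (4 @ 289); take B (6 @ 293); take D (10 @ 225); take A (31 @ 286); take F (27 @ 248). Capacity used 78/78.
5 item(s) taken whole.

5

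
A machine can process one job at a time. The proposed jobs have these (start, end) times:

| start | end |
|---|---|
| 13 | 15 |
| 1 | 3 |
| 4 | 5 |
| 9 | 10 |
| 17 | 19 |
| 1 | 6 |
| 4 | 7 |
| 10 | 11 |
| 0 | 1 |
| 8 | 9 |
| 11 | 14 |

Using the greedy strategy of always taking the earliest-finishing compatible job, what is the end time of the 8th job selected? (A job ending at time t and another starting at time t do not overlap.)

Order by finish time; keep every interval that doesn't clash with the previous kept one.
By end time: (0,1), (1,3), (4,5), (1,6), (4,7), (8,9), (9,10), (10,11), (11,14), (13,15), (17,19).
Pick (0,1); next start ≥ 1 → (1,3); next start ≥ 3 → (4,5); next start ≥ 5 → (8,9); next start ≥ 9 → (9,10); next start ≥ 10 → (10,11); next start ≥ 11 → (11,14); next start ≥ 14 → (17,19).
Selected: (0,1) (1,3) (4,5) (8,9) (9,10) (10,11) (11,14) (17,19)

19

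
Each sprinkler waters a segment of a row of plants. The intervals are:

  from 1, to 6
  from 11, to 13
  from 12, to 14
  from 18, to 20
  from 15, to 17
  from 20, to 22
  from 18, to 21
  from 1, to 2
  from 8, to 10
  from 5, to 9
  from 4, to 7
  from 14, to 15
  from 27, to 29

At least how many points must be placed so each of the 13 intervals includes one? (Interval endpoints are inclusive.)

Sort by right endpoint; whenever an interval is uncovered, place a point at its right end.
Sorted: [1,2] [1,6] [4,7] [5,9] [8,10] [11,13] [12,14] [14,15] [15,17] [18,20] [18,21] [20,22] [27,29]
{[1,2],[1,6]} hit by 2; {[4,7],[5,9]} hit by 7; {[8,10]} hit by 10; {[11,13],[12,14]} hit by 13; {[14,15],[15,17]} hit by 15; {[18,20],[18,21],[20,22]} hit by 20; {[27,29]} hit by 29.
Points: 2, 7, 10, 13, 15, 20, 29 (7 total).

7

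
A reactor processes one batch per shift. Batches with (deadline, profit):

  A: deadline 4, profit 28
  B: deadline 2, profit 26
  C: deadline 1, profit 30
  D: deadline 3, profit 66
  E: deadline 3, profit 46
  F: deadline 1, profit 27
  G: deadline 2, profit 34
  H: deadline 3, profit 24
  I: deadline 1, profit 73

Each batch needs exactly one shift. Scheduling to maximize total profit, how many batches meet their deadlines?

Take jobs in profit order; each goes to the latest open slot no later than its deadline.
Profit order: I=73 D=66 E=46 G=34 C=30 A=28 F=27 B=26 H=24
Assign: I→slot 1, D→slot 3, E→slot 2, G skipped, C skipped, A→slot 4, F skipped, B skipped, H skipped.
Slots: [1:I] [2:E] [3:D] [4:A]
4 of 9 scheduled.

4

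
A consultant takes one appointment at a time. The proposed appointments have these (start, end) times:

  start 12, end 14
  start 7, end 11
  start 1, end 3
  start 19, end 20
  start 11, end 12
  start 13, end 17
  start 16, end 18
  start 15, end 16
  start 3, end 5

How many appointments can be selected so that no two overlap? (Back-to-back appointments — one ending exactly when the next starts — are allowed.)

By end time: (1,3), (3,5), (7,11), (11,12), (12,14), (15,16), (13,17), (16,18), (19,20).
Pick (1,3); next start ≥ 3 → (3,5); next start ≥ 5 → (7,11); next start ≥ 11 → (11,12); next start ≥ 12 → (12,14); next start ≥ 14 → (15,16); next start ≥ 16 → (16,18); next start ≥ 18 → (19,20).
Selected 8 appointments.

8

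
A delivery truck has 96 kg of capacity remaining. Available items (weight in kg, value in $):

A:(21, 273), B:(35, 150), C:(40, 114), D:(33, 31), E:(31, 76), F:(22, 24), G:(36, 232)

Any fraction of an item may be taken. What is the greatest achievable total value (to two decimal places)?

Order: A (273/21=13.00) > G (232/36=6.44) > B (150/35=4.29) > C (114/40=2.85) > E (76/31=2.45) > F (24/22=1.09) > D (31/33=0.94)
Fill: take A (21 @ 273) → take G (36 @ 232) → take B (35 @ 150) → take 4/40 of C → 11.40; 96/96 used.
Total value = 666.40

666.40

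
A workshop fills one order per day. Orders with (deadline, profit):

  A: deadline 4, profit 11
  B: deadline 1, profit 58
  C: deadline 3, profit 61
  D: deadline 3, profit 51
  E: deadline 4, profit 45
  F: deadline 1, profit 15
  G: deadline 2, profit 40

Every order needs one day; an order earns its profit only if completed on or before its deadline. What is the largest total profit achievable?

Take jobs in profit order; each goes to the latest open slot no later than its deadline.
Profit order: C=61 B=58 D=51 E=45 G=40 F=15 A=11
Assign: C→slot 3, B→slot 1, D→slot 2, E→slot 4, G skipped, F skipped, A skipped.
Slots: [1:B] [2:D] [3:C] [4:E]
Profit = 58 + 51 + 61 + 45 = 215

215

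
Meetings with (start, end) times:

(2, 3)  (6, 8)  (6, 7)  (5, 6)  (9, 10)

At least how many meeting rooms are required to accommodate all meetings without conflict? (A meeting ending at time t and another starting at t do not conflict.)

The answer is the maximum number of intervals overlapping at any instant.
Events (time:±→running): 2:+→1 3:-→0 5:+→1 6:-→0 6:+→1 6:+→2 … peak 2.

2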